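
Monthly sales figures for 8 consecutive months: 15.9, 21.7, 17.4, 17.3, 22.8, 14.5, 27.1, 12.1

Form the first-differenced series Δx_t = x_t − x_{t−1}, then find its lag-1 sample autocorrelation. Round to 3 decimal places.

-0.679

First differences Δx: 5.8, -4.3, -0.1, 5.5, -8.3, 12.6, -15.0
Mean of differences = -0.5429
Numerator Σ(Δx_t−Δx̄)(Δx_{t+1}−Δx̄) = -361.6533
Denominator Σ(Δx_t−Δx̄)² = 532.9771
r_1(Δx) = -361.6533 / 532.9771 = -0.679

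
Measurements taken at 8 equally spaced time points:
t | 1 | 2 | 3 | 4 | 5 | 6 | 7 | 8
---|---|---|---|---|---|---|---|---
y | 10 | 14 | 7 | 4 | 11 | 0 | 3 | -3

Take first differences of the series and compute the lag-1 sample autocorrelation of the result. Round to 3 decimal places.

-0.679

First differences Δy: 4, -7, -3, 7, -11, 3, -6
Mean of differences = -1.8571
Numerator Σ(Δy_t−Δȳ)(Δy_{t+1}−Δȳ) = -179.8776
Denominator Σ(Δy_t−Δȳ)² = 264.8571
r_1(Δy) = -179.8776 / 264.8571 = -0.679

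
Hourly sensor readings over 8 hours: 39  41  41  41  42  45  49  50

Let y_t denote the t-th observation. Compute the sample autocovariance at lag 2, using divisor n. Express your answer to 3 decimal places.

2.375

Mean ȳ = (39 + 41 + 41 + 41 + 42 + 45 + 49 + 50)/8 = 43.5000
Deviations: -4.5000, -2.5000, -2.5000, -2.5000, -1.5000, 1.5000, 5.5000, 6.5000
Σ_{t=1}^{6}(y_t−ȳ)(y_{t+2}−ȳ) = 19.0000
γ_2 = 19.0000 / 8 = 2.375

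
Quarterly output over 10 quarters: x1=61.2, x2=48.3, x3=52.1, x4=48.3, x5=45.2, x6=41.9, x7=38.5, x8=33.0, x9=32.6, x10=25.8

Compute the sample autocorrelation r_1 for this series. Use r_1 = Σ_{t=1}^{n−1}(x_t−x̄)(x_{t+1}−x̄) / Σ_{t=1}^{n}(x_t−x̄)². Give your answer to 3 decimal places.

0.534

Mean x̄ = (61.2 + 48.3 + 52.1 + 48.3 + 45.2 + 41.9 + 38.5 + 33.0 + 32.6 + 25.8)/10 = 42.6900
Numerator Σ_{t=1}^{9}(x_t−x̄)(x_{t+1}−x̄) = 533.6229
Denominator Σ(x_t−x̄)² = 999.5690
r_1 = 533.6229 / 999.5690 = 0.534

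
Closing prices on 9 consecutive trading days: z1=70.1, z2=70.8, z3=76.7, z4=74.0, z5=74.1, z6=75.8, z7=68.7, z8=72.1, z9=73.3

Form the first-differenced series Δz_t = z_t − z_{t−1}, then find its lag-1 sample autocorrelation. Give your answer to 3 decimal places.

First differences Δz: 0.7, 5.9, -2.7, 0.1, 1.7, -7.1, 3.4, 1.2
Mean of differences = 0.4000
Numerator Σ(Δz_t−Δz̄)(Δz_{t+1}−Δz̄) = -44.7100
Denominator Σ(Δz_t−Δz̄)² = 107.6200
r_1(Δz) = -44.7100 / 107.6200 = -0.415

-0.415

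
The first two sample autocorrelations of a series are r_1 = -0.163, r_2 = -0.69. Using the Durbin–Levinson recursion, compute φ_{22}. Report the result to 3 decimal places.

-0.736

φ_{22} = (r_2 − r_1²) / (1 − r_1²)
r_1² = (-0.163)² = 0.026569
Numerator = -0.69 − 0.0266 = -0.7166; denominator = 1 − 0.0266 = 0.9734
φ_{22} = -0.7166 / 0.9734 = -0.736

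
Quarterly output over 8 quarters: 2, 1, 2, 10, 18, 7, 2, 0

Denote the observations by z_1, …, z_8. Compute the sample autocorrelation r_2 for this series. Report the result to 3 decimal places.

-0.352

Mean z̄ = (2 + 1 + 2 + 10 + 18 + 7 + 2 + 0)/8 = 5.2500
Σ(z_t−z̄)(z_{t+2}−z̄) = (10.5625) + (-20.1875) + (-41.4375) + (8.3125) + (-41.4375) + (-9.1875) = -93.3750
Denominator Σ(z_t−z̄)² = 265.5000
r_2 = -93.3750 / 265.5000 = -0.352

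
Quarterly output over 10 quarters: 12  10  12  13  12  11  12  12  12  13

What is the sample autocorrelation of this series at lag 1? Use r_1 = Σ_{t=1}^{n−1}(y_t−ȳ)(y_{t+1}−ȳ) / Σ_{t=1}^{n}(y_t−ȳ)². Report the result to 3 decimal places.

-0.030

Mean ȳ = (12 + 10 + 12 + 13 + 12 + 11 + 12 + 12 + 12 + 13)/10 = 11.9000
Numerator Σ_{t=1}^{9}(y_t−ȳ)(y_{t+1}−ȳ) = -0.2100
Denominator Σ(y_t−ȳ)² = 6.9000
r_1 = -0.2100 / 6.9000 = -0.030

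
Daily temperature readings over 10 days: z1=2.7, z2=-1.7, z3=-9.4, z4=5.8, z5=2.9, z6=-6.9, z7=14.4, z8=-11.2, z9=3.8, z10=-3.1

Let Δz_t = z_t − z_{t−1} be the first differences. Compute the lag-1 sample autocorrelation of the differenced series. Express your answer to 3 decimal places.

First differences Δz: -4.4, -7.7, 15.2, -2.9, -9.8, 21.3, -25.6, 15.0, -6.9
Mean of differences = -0.6444
Numerator Σ(Δz_t−Δz̄)(Δz_{t+1}−Δz̄) = -1337.2109
Denominator Σ(Δz_t−Δz̄)² = 1792.0622
r_1(Δz) = -1337.2109 / 1792.0622 = -0.746

-0.746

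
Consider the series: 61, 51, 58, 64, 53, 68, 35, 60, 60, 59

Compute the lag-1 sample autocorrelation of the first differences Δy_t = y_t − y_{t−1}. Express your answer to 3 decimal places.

-0.702

First differences Δy: -10, 7, 6, -11, 15, -33, 25, 0, -1
Mean of differences = -0.2222
Numerator Σ(Δy_t−Δȳ)(Δy_{t+1}−Δȳ) = -1577.0494
Denominator Σ(Δy_t−Δȳ)² = 2245.5556
r_1(Δy) = -1577.0494 / 2245.5556 = -0.702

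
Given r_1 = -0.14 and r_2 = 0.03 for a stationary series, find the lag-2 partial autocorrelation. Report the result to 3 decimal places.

φ_{22} = (r_2 − r_1²) / (1 − r_1²)
r_1² = (-0.14)² = 0.0196
Numerator = 0.03 − 0.0196 = 0.0104; denominator = 1 − 0.0196 = 0.9804
φ_{22} = 0.0104 / 0.9804 = 0.011

0.011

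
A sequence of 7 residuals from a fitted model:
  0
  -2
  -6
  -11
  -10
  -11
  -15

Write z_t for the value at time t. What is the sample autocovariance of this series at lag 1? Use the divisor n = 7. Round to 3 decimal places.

Mean z̄ = (0 − 2 − 6 − 11 − 10 − 11 − 15)/7 = -7.8571
Σ_{t=1}^{6}(z_t−z̄)(z_{t+1}−z̄) = 86.9796
γ_1 = 86.9796 / 7 = 12.426

12.426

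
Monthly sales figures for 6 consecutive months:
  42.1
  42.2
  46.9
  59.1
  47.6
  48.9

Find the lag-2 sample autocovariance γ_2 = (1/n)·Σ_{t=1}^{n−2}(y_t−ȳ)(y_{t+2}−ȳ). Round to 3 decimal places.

-7.590

Mean ȳ = (42.1 + 42.2 + 46.9 + 59.1 + 47.6 + 48.9)/6 = 47.8000
Deviations: -5.7000, -5.6000, -0.9000, 11.3000, -0.2000, 1.1000
Σ_{t=1}^{4}(y_t−ȳ)(y_{t+2}−ȳ) = -45.5400
γ_2 = -45.5400 / 6 = -7.590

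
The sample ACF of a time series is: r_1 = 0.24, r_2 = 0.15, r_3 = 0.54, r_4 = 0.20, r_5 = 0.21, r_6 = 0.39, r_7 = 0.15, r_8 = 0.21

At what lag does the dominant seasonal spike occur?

3

The largest autocorrelation is r_3 = 0.54, with a weaker echo at lag 6 (0.39); the remaining lags stay at or below 0.24. The elevated value at lag 1 (0.24), dropping to 0.15 at lag 2, reflects decaying short-term dependence rather than seasonality.
The dominant spike at lag 3 indicates a seasonal period of 3.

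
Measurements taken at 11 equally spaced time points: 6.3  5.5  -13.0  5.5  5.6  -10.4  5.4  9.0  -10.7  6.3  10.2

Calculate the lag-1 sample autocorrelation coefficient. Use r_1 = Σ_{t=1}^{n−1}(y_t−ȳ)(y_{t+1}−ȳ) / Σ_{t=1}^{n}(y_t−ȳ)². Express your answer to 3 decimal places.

-0.339

Mean ȳ = (6.3 + 5.5 − 13.0 + 5.5 + 5.6 − 10.4 + 5.4 + 9.0 − 10.7 + 6.3 + 10.2)/11 = 1.7909
Numerator Σ_{t=1}^{10}(y_t−ȳ)(y_{t+1}−ȳ) = -251.7383
Denominator Σ(y_t−ȳ)² = 741.8091
r_1 = -251.7383 / 741.8091 = -0.339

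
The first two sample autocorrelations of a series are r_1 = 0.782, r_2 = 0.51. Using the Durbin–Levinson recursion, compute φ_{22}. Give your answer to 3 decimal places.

-0.261

φ_{22} = (r_2 − r_1²) / (1 − r_1²)
r_1² = (0.782)² = 0.611524
Numerator = 0.51 − 0.6115 = -0.1015; denominator = 1 − 0.6115 = 0.3885
φ_{22} = -0.1015 / 0.3885 = -0.261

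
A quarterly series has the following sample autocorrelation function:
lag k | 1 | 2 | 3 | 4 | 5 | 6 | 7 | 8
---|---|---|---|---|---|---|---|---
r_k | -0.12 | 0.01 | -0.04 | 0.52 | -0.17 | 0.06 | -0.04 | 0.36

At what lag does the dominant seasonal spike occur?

4

The largest autocorrelation is r_4 = 0.52, with a weaker echo at lag 8 (0.36); the remaining lags stay at or below 0.06.
The dominant spike at lag 4 indicates a seasonal period of 4.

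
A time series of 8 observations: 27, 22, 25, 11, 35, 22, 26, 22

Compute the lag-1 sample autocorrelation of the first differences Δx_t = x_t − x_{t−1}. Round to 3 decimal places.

First differences Δx: -5, 3, -14, 24, -13, 4, -4
Mean of differences = -0.7143
Numerator Σ(Δx_t−Δx̄)(Δx_{t+1}−Δx̄) = -770.6531
Denominator Σ(Δx_t−Δx̄)² = 1003.4286
r_1(Δx) = -770.6531 / 1003.4286 = -0.768

-0.768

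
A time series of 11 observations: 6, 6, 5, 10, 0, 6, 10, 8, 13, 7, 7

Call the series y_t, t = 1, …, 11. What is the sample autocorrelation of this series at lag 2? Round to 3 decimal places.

0.051

Mean ȳ = (6 + 6 + 5 + 10 + 0 + 6 + 10 + 8 + 13 + 7 + 7)/11 = 7.0909
Numerator Σ_{t=1}^{9}(y_t−ȳ)(y_{t+2}−ȳ) = 5.7107
Denominator Σ(y_t−ȳ)² = 110.9091
r_2 = 5.7107 / 110.9091 = 0.051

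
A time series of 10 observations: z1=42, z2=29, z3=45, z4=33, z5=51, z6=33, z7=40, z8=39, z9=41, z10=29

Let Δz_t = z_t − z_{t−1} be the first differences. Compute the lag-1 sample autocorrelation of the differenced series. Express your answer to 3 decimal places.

-0.776

First differences Δz: -13, 16, -12, 18, -18, 7, -1, 2, -12
Mean of differences = -1.4444
Numerator Σ(Δz_t−Δz̄)(Δz_{t+1}−Δz̄) = -1083.7531
Denominator Σ(Δz_t−Δz̄)² = 1396.2222
r_1(Δz) = -1083.7531 / 1396.2222 = -0.776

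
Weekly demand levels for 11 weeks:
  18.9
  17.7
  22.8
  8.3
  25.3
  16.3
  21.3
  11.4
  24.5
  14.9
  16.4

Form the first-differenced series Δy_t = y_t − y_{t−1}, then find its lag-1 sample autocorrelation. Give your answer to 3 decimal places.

-0.848

First differences Δy: -1.2, 5.1, -14.5, 17.0, -9.0, 5.0, -9.9, 13.1, -9.6, 1.5
Mean of differences = -0.2500
Numerator Σ(Δy_t−Δȳ)(Δy_{t+1}−Δȳ) = -844.6825
Denominator Σ(Δy_t−Δȳ)² = 996.1050
r_1(Δy) = -844.6825 / 996.1050 = -0.848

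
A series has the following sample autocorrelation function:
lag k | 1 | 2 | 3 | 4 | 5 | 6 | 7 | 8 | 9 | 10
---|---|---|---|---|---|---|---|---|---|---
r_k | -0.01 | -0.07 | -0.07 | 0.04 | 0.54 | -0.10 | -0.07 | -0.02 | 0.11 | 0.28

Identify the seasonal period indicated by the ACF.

5

The largest autocorrelation is r_5 = 0.54, with a weaker echo at lag 10 (0.28); the remaining lags stay at or below 0.11.
The dominant spike at lag 5 indicates a seasonal period of 5.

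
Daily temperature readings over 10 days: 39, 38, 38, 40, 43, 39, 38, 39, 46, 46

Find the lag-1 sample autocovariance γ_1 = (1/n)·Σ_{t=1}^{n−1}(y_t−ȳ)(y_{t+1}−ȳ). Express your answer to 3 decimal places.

3.604

Mean ȳ = (39 + 38 + 38 + 40 + 43 + 39 + 38 + 39 + 46 + 46)/10 = 40.6000
Σ_{t=1}^{9}(y_t−ȳ)(y_{t+1}−ȳ) = 36.0400
γ_1 = 36.0400 / 10 = 3.604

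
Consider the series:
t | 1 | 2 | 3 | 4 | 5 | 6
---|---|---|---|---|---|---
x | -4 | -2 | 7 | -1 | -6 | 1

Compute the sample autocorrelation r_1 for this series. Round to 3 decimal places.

-0.149

Mean x̄ = (-4 − 2 + 7 − 1 − 6 + 1)/6 = -0.8333
Deviations from mean: -3.1667, -1.1667, 7.8333, -0.1667, -5.1667, 1.8333
Numerator Σ_{t=1}^{5}(x_t−x̄)(x_{t+1}−x̄) = -15.3611
Denominator Σ(x_t−x̄)² = 102.8333
r_1 = -15.3611 / 102.8333 = -0.149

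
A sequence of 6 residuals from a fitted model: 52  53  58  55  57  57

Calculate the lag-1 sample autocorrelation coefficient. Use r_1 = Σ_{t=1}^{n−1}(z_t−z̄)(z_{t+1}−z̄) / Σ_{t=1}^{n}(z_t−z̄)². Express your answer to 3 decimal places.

0.098

Mean z̄ = (52 + 53 + 58 + 55 + 57 + 57)/6 = 55.3333
Deviations from mean: -3.3333, -2.3333, 2.6667, -0.3333, 1.6667, 1.6667
Numerator Σ_{t=1}^{5}(z_t−z̄)(z_{t+1}−z̄) = 2.8889
Denominator Σ(z_t−z̄)² = 29.3333
r_1 = 2.8889 / 29.3333 = 0.098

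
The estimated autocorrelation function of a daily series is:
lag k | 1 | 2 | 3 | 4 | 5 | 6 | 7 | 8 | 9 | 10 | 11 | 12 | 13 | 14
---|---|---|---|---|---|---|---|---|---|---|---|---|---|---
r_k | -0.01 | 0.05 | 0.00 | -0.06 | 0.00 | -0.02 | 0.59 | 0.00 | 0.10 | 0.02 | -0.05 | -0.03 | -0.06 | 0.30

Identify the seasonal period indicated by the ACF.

The largest autocorrelation is r_7 = 0.59, with a weaker echo at lag 14 (0.30); the remaining lags stay at or below 0.10.
The dominant spike at lag 7 indicates a seasonal period of 7.

7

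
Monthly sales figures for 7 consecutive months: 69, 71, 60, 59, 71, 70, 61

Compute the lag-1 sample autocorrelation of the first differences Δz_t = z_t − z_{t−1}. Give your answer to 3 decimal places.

First differences Δz: 2, -11, -1, 12, -1, -9
Mean of differences = -1.3333
Numerator Σ(Δz_t−Δz̄)(Δz_{t+1}−Δz̄) = -29.1111
Denominator Σ(Δz_t−Δz̄)² = 341.3333
r_1(Δz) = -29.1111 / 341.3333 = -0.085

-0.085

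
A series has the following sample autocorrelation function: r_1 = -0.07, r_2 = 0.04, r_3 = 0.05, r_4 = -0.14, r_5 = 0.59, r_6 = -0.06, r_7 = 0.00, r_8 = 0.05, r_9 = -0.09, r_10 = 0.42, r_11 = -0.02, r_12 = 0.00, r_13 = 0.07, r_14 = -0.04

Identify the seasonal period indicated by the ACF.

5

The largest autocorrelation is r_5 = 0.59, with a weaker echo at lag 10 (0.42); the remaining lags stay at or below 0.07.
The dominant spike at lag 5 indicates a seasonal period of 5.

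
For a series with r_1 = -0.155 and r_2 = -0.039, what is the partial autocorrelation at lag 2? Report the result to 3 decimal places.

-0.065

φ_{22} = (r_2 − r_1²) / (1 − r_1²)
r_1² = (-0.155)² = 0.024025
Numerator = -0.039 − 0.0240 = -0.0630; denominator = 1 − 0.0240 = 0.9760
φ_{22} = -0.0630 / 0.9760 = -0.065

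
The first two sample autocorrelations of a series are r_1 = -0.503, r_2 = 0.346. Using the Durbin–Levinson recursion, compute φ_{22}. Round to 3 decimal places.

0.124

φ_{22} = (r_2 − r_1²) / (1 − r_1²)
r_1² = (-0.503)² = 0.253009
Numerator = 0.346 − 0.2530 = 0.0930; denominator = 1 − 0.2530 = 0.7470
φ_{22} = 0.0930 / 0.7470 = 0.124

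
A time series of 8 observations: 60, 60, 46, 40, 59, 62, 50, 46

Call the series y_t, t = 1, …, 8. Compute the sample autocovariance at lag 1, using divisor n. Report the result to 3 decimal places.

Mean ȳ = (60 + 60 + 46 + 40 + 59 + 62 + 50 + 46)/8 = 52.8750
Deviations: 7.1250, 7.1250, -6.8750, -12.8750, 6.1250, 9.1250, -2.8750, -6.8750
Σ_{t=1}^{7}(y_t−ȳ)(y_{t+1}−ȳ) = 60.8594
γ_1 = 60.8594 / 8 = 7.607

7.607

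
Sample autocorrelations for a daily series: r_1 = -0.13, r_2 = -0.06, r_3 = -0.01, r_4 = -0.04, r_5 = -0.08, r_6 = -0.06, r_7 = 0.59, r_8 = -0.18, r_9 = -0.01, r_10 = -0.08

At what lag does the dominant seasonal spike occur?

7

The largest autocorrelation is r_7 = 0.59; the remaining lags stay at or below -0.01.
The dominant spike at lag 7 indicates a seasonal period of 7.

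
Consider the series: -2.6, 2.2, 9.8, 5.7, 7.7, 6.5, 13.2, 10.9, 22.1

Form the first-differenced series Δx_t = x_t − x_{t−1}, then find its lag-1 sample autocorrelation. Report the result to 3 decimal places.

-0.449

First differences Δx: 4.8, 7.6, -4.1, 2.0, -1.2, 6.7, -2.3, 11.2
Mean of differences = 3.0875
Numerator Σ(Δx_t−Δx̄)(Δx_{t+1}−Δx̄) = -90.8839
Denominator Σ(Δx_t−Δx̄)² = 202.4088
r_1(Δx) = -90.8839 / 202.4088 = -0.449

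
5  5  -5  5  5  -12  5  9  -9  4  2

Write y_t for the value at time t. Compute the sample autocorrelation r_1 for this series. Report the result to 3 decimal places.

-0.425

Mean ȳ = (5 + 5 − 5 + 5 + 5 − 12 + 5 + 9 − 9 + 4 + 2)/11 = 1.2727
Numerator Σ_{t=1}^{10}(y_t−ȳ)(y_{t+1}−ȳ) = -194.5289
Denominator Σ(y_t−ȳ)² = 458.1818
r_1 = -194.5289 / 458.1818 = -0.425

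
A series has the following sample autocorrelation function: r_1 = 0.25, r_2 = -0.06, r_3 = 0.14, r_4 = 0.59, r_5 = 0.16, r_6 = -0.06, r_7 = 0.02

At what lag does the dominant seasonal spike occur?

4

The largest autocorrelation is r_4 = 0.59; the remaining lags stay at or below 0.25.
The dominant spike at lag 4 indicates a seasonal period of 4.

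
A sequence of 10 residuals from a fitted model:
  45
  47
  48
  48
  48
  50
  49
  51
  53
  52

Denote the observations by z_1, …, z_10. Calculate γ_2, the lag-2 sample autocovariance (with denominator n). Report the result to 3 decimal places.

1.398

Mean z̄ = (45 + 47 + 48 + 48 + 48 + 50 + 49 + 51 + 53 + 52)/10 = 49.1000
Σ_{t=1}^{8}(z_t−z̄)(z_{t+2}−z̄) = 13.9800
γ_2 = 13.9800 / 10 = 1.398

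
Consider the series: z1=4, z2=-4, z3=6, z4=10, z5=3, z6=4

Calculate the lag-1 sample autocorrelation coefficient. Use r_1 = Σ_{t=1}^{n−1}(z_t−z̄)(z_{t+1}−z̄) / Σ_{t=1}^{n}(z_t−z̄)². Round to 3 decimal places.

-0.097

Mean z̄ = (4 − 4 + 6 + 10 + 3 + 4)/6 = 3.8333
Numerator Σ_{t=1}^{5}(z_t−z̄)(z_{t+1}−z̄) = -10.1944
Denominator Σ(z_t−z̄)² = 104.8333
r_1 = -10.1944 / 104.8333 = -0.097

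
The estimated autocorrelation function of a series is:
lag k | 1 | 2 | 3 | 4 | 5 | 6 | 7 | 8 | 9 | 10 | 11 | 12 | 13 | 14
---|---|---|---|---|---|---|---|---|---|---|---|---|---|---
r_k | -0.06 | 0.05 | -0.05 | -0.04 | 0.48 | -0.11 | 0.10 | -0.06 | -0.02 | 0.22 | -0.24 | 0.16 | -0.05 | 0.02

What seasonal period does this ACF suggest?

5

The largest autocorrelation is r_5 = 0.48, with a weaker echo at lag 10 (0.22); the remaining lags stay at or below 0.16.
The dominant spike at lag 5 indicates a seasonal period of 5.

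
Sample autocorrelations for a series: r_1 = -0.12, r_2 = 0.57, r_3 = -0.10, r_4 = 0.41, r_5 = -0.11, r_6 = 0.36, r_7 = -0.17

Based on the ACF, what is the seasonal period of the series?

2

The largest autocorrelation is r_2 = 0.57, with weaker echoes at lags 4 (0.41) and 6 (0.36); the remaining lags stay at or below -0.10.
The dominant spike at lag 2 indicates a seasonal period of 2.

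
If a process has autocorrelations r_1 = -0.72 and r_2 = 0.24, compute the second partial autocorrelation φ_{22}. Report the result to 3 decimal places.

-0.578

φ_{22} = (r_2 − r_1²) / (1 − r_1²)
r_1² = (-0.72)² = 0.5184
Numerator = 0.24 − 0.5184 = -0.2784; denominator = 1 − 0.5184 = 0.4816
φ_{22} = -0.2784 / 0.4816 = -0.578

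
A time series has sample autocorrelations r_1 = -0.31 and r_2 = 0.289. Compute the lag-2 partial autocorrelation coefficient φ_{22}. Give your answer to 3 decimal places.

0.213

φ_{22} = (r_2 − r_1²) / (1 − r_1²)
r_1² = (-0.31)² = 0.0961
Numerator = 0.289 − 0.0961 = 0.1929; denominator = 1 − 0.0961 = 0.9039
φ_{22} = 0.1929 / 0.9039 = 0.213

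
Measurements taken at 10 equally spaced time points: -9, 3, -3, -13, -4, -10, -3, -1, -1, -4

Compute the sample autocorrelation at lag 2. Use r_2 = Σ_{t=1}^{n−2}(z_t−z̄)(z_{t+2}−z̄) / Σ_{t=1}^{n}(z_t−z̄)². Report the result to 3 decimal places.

Mean z̄ = (-9 + 3 − 3 − 13 − 4 − 10 − 3 − 1 − 1 − 4)/10 = -4.5000
Numerator Σ_{t=1}^{8}(z_t−z̄)(z_{t+2}−z̄) = -34.5000
Denominator Σ(z_t−z̄)² = 208.5000
r_2 = -34.5000 / 208.5000 = -0.165

-0.165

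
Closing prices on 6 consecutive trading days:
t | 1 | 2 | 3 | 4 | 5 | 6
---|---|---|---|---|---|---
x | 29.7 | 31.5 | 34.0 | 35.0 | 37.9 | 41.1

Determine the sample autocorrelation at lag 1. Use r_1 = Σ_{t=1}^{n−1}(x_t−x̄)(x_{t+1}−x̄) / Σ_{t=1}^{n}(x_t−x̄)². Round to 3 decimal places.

0.455

Mean x̄ = (29.7 + 31.5 + 34.0 + 35.0 + 37.9 + 41.1)/6 = 34.8667
Deviations from mean: -5.1667, -3.3667, -0.8667, 0.1333, 3.0333, 6.2333
Σ(x_t−x̄)(x_{t+1}−x̄) = (17.3944) + (2.9178) + (-0.1156) + (0.4044) + (18.9078) = 39.5089
Denominator Σ(x_t−x̄)² = 86.8533
r_1 = 39.5089 / 86.8533 = 0.455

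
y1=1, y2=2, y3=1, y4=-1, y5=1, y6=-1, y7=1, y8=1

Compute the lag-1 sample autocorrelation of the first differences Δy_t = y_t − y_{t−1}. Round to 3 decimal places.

-0.611

First differences Δy: 1, -1, -2, 2, -2, 2, 0
Mean of differences = 0.0000
Numerator Σ(Δy_t−Δȳ)(Δy_{t+1}−Δȳ) = -11.0000
Denominator Σ(Δy_t−Δȳ)² = 18.0000
r_1(Δy) = -11.0000 / 18.0000 = -0.611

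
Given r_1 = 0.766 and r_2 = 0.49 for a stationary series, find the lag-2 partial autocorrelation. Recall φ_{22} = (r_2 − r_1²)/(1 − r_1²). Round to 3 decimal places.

-0.234

φ_{22} = (r_2 − r_1²) / (1 − r_1²)
r_1² = (0.766)² = 0.586756
Numerator = 0.49 − 0.5868 = -0.0968; denominator = 1 − 0.5868 = 0.4132
φ_{22} = -0.0968 / 0.4132 = -0.234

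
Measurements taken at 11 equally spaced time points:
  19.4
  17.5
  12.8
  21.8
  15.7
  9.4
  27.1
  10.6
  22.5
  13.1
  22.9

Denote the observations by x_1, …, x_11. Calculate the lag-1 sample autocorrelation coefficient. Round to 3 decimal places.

Mean x̄ = (19.4 + 17.5 + 12.8 + 21.8 + 15.7 + 9.4 + 27.1 + 10.6 + 22.5 + 13.1 + 22.9)/11 = 17.5273
Numerator Σ_{t=1}^{10}(x_t−x̄)(x_{t+1}−x̄) = -237.4398
Denominator Σ(x_t−x̄)² = 326.3218
r_1 = -237.4398 / 326.3218 = -0.728

-0.728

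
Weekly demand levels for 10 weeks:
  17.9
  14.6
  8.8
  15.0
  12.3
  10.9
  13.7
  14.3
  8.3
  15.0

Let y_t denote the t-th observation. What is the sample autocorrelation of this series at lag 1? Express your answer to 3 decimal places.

Mean ȳ = (17.9 + 14.6 + 8.8 + 15.0 + 12.3 + 10.9 + 13.7 + 14.3 + 8.3 + 15.0)/10 = 13.0800
Numerator Σ_{t=1}^{9}(y_t−ȳ)(y_{t+1}−ȳ) = -22.7984
Denominator Σ(y_t−ȳ)² = 81.3160
r_1 = -22.7984 / 81.3160 = -0.280

-0.280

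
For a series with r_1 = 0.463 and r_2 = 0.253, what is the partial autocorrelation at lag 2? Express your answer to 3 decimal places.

φ_{22} = (r_2 − r_1²) / (1 − r_1²)
r_1² = (0.463)² = 0.214369
Numerator = 0.253 − 0.2144 = 0.0386; denominator = 1 − 0.2144 = 0.7856
φ_{22} = 0.0386 / 0.7856 = 0.049

0.049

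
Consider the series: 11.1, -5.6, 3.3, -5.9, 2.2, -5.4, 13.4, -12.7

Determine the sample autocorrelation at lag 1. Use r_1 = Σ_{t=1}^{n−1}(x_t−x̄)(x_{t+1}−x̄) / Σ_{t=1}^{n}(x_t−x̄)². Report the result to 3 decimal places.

Mean x̄ = (11.1 − 5.6 + 3.3 − 5.9 + 2.2 − 5.4 + 13.4 − 12.7)/8 = 0.0500
Deviations from mean: 11.0500, -5.6500, 3.2500, -5.9500, 2.1500, -5.4500, 13.3500, -12.7500
Σ(x_t−x̄)(x_{t+1}−x̄) = (-62.4325) + (-18.3625) + (-19.3375) + (-12.7925) + (-11.7175) + (-72.7575) + (-170.2125) = -367.6125
Denominator Σ(x_t−x̄)² = 575.1000
r_1 = -367.6125 / 575.1000 = -0.639

-0.639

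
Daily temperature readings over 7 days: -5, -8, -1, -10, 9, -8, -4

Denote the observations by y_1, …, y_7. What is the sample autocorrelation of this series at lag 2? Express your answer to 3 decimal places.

0.334

Mean ȳ = (-5 − 8 − 1 − 10 + 9 − 8 − 4)/7 = -3.8571
Deviations from mean: -1.1429, -4.1429, 2.8571, -6.1429, 12.8571, -4.1429, -0.1429
Σ(y_t−ȳ)(y_{t+2}−ȳ) = (-3.2653) + (25.4490) + (36.7347) + (25.4490) + (-1.8367) = 82.5306
Denominator Σ(y_t−ȳ)² = 246.8571
r_2 = 82.5306 / 246.8571 = 0.334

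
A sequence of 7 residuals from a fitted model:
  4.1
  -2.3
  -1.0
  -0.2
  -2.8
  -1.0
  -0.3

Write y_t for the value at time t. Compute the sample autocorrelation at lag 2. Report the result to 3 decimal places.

-0.076

Mean ȳ = (4.1 − 2.3 − 1.0 − 0.2 − 2.8 − 1.0 − 0.3)/7 = -0.5000
Σ(y_t−ȳ)(y_{t+2}−ȳ) = (-2.3000) + (-0.5400) + (1.1500) + (-0.1500) + (-0.4600) = -2.3000
Denominator Σ(y_t−ȳ)² = 30.3200
r_2 = -2.3000 / 30.3200 = -0.076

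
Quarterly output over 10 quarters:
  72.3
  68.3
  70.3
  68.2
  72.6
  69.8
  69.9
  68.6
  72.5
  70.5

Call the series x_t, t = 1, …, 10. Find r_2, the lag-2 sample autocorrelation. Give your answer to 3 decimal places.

Mean x̄ = (72.3 + 68.3 + 70.3 + 68.2 + 72.6 + 69.8 + 69.9 + 68.6 + 72.5 + 70.5)/10 = 70.3000
Numerator Σ_{t=1}^{8}(x_t−x̄)(x_{t+2}−x̄) = 3.9600
Denominator Σ(x_t−x̄)² = 25.8800
r_2 = 3.9600 / 25.8800 = 0.153

0.153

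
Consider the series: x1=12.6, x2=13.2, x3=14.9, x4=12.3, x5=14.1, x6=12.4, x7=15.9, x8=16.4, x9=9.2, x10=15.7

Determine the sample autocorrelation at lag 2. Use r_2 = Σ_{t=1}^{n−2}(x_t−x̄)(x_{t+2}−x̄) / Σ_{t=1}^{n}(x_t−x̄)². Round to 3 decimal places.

Mean x̄ = (12.6 + 13.2 + 14.9 + 12.3 + 14.1 + 12.4 + 15.9 + 16.4 + 9.2 + 15.7)/10 = 13.6700
Numerator Σ_{t=1}^{8}(x_t−x̄)(x_{t+2}−x̄) = -5.3378
Denominator Σ(x_t−x̄)² = 43.0810
r_2 = -5.3378 / 43.0810 = -0.124

-0.124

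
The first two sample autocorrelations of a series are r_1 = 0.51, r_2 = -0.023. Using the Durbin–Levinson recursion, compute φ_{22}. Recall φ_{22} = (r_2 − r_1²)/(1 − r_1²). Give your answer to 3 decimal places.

-0.383

φ_{22} = (r_2 − r_1²) / (1 − r_1²)
r_1² = (0.51)² = 0.2601
Numerator = -0.023 − 0.2601 = -0.2831; denominator = 1 − 0.2601 = 0.7399
φ_{22} = -0.2831 / 0.7399 = -0.383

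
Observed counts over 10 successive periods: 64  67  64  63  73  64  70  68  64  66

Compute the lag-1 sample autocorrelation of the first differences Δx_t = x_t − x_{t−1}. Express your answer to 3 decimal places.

First differences Δx: 3, -3, -1, 10, -9, 6, -2, -4, 2
Mean of differences = 0.2222
Numerator Σ(Δx_t−Δx̄)(Δx_{t+1}−Δx̄) = -171.3827
Denominator Σ(Δx_t−Δx̄)² = 259.5556
r_1(Δx) = -171.3827 / 259.5556 = -0.660

-0.660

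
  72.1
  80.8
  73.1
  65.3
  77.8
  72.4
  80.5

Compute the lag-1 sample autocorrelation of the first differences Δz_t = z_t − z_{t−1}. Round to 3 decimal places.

First differences Δz: 8.7, -7.7, -7.8, 12.5, -5.4, 8.1
Mean of differences = 1.4000
Numerator Σ(Δz_t−Δz̄)(Δz_{t+1}−Δz̄) = -205.8700
Denominator Σ(Δz_t−Δz̄)² = 435.0800
r_1(Δz) = -205.8700 / 435.0800 = -0.473

-0.473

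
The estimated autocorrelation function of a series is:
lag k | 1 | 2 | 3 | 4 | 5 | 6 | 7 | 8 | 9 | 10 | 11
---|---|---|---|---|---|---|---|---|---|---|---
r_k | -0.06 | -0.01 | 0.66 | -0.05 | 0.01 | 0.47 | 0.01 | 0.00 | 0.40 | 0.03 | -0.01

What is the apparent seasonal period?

The largest autocorrelation is r_3 = 0.66, with weaker echoes at lags 6 (0.47) and 9 (0.40); the remaining lags stay at or below 0.03.
The dominant spike at lag 3 indicates a seasonal period of 3.

3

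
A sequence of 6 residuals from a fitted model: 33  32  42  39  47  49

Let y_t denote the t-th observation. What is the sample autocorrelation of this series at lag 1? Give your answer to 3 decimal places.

0.380

Mean ȳ = (33 + 32 + 42 + 39 + 47 + 49)/6 = 40.3333
Deviations from mean: -7.3333, -8.3333, 1.6667, -1.3333, 6.6667, 8.6667
Σ(y_t−ȳ)(y_{t+1}−ȳ) = (61.1111) + (-13.8889) + (-2.2222) + (-8.8889) + (57.7778) = 93.8889
Denominator Σ(y_t−ȳ)² = 247.3333
r_1 = 93.8889 / 247.3333 = 0.380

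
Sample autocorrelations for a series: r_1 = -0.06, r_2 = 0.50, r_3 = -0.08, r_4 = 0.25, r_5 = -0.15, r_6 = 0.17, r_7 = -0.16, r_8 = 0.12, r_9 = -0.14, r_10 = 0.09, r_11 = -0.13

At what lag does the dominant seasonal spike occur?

The largest autocorrelation is r_2 = 0.50, with weaker echoes at lags 4 (0.25) and 6 (0.17); the remaining lags stay at or below 0.12.
The dominant spike at lag 2 indicates a seasonal period of 2.

2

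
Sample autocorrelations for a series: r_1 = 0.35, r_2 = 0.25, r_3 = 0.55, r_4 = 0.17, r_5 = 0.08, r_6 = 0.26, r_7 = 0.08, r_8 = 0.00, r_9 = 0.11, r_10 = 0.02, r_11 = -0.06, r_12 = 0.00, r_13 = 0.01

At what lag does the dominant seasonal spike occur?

3

The largest autocorrelation is r_3 = 0.55; the remaining lags stay at or below 0.35. The elevated value at lag 1 (0.35), dropping to 0.25 at lag 2, reflects decaying short-term dependence rather than seasonality.
The dominant spike at lag 3 indicates a seasonal period of 3.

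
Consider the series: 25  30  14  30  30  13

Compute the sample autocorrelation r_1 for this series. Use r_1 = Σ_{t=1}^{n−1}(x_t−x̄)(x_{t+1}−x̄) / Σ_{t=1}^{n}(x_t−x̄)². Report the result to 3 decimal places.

Mean x̄ = (25 + 30 + 14 + 30 + 30 + 13)/6 = 23.6667
Σ(x_t−x̄)(x_{t+1}−x̄) = (8.4444) + (-61.2222) + (-61.2222) + (40.1111) + (-67.5556) = -141.4444
Denominator Σ(x_t−x̄)² = 329.3333
r_1 = -141.4444 / 329.3333 = -0.429

-0.429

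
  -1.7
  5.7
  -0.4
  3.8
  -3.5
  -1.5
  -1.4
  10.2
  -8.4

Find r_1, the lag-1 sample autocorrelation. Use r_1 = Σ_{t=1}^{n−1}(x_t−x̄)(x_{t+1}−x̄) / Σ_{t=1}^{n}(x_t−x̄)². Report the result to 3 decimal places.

Mean x̄ = (-1.7 + 5.7 − 0.4 + 3.8 − 3.5 − 1.5 − 1.4 + 10.2 − 8.4)/9 = 0.3111
Numerator Σ_{t=1}^{8}(x_t−x̄)(x_{t+1}−x̄) = -123.5101
Denominator Σ(x_t−x̄)² = 240.1689
r_1 = -123.5101 / 240.1689 = -0.514

-0.514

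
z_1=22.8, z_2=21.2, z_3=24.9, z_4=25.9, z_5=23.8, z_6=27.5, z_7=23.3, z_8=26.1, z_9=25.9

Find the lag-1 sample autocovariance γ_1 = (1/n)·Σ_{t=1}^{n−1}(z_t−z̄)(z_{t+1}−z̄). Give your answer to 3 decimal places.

-0.182

Mean z̄ = (22.8 + 21.2 + 24.9 + 25.9 + 23.8 + 27.5 + 23.3 + 26.1 + 25.9)/9 = 24.6000
Σ_{t=1}^{8}(z_t−z̄)(z_{t+1}−z̄) = -1.6400
γ_1 = -1.6400 / 9 = -0.182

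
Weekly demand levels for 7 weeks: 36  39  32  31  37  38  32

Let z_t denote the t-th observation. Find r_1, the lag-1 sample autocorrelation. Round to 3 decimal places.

Mean z̄ = (36 + 39 + 32 + 31 + 37 + 38 + 32)/7 = 35.0000
Numerator Σ_{t=1}^{6}(z_t−z̄)(z_{t+1}−z̄) = -7.0000
Denominator Σ(z_t−z̄)² = 64.0000
r_1 = -7.0000 / 64.0000 = -0.109

-0.109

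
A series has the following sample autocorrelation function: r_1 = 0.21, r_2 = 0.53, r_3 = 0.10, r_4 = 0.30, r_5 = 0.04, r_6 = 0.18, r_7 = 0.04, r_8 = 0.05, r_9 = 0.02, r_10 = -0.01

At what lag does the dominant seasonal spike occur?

The largest autocorrelation is r_2 = 0.53, with a weaker echo at lag 4 (0.30); the remaining lags stay at or below 0.21.
The dominant spike at lag 2 indicates a seasonal period of 2.

2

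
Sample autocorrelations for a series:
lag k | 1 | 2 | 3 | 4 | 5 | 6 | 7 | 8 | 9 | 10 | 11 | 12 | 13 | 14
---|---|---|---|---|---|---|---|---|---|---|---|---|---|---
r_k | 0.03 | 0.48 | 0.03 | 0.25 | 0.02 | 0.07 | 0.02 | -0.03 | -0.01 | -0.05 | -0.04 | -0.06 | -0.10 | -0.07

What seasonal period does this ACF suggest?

The largest autocorrelation is r_2 = 0.48, with a weaker echo at lag 4 (0.25); the remaining lags stay at or below 0.07.
The dominant spike at lag 2 indicates a seasonal period of 2.

2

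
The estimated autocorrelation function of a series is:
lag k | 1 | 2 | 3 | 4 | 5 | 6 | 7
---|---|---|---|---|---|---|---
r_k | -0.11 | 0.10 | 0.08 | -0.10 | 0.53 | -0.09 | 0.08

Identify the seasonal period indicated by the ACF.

The largest autocorrelation is r_5 = 0.53; the remaining lags stay at or below 0.10.
The dominant spike at lag 5 indicates a seasonal period of 5.

5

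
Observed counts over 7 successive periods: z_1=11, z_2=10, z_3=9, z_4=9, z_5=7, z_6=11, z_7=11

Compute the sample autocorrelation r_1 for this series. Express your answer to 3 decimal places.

Mean z̄ = (11 + 10 + 9 + 9 + 7 + 11 + 11)/7 = 9.7143
Deviations from mean: 1.2857, 0.2857, -0.7143, -0.7143, -2.7143, 1.2857, 1.2857
Numerator Σ_{t=1}^{6}(z_t−z̄)(z_{t+1}−z̄) = 0.7755
Denominator Σ(z_t−z̄)² = 13.4286
r_1 = 0.7755 / 13.4286 = 0.058

0.058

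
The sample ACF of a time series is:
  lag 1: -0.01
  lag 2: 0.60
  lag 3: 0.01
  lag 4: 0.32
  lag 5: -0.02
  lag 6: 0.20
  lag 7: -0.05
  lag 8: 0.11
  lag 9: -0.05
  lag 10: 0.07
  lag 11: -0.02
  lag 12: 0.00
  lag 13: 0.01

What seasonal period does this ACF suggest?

2

The largest autocorrelation is r_2 = 0.60, with weaker echoes at lags 4 (0.32) and 6 (0.20); the remaining lags stay at or below 0.11.
The dominant spike at lag 2 indicates a seasonal period of 2.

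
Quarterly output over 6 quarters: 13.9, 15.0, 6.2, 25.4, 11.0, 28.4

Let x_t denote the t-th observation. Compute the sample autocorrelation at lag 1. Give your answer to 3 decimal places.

-0.507

Mean x̄ = (13.9 + 15.0 + 6.2 + 25.4 + 11.0 + 28.4)/6 = 16.6500
Deviations from mean: -2.7500, -1.6500, -10.4500, 8.7500, -5.6500, 11.7500
Σ(x_t−x̄)(x_{t+1}−x̄) = (4.5375) + (17.2425) + (-91.4375) + (-49.4375) + (-66.3875) = -185.4825
Denominator Σ(x_t−x̄)² = 366.0350
r_1 = -185.4825 / 366.0350 = -0.507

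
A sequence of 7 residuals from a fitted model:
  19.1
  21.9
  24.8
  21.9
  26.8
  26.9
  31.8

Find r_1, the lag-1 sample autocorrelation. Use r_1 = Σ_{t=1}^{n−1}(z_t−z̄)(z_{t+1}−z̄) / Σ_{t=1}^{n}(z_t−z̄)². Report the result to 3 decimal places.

Mean z̄ = (19.1 + 21.9 + 24.8 + 21.9 + 26.8 + 26.9 + 31.8)/7 = 24.7429
Σ(z_t−z̄)(z_{t+1}−z̄) = (16.0418) + (-0.1624) + (-0.1624) + (-5.8482) + (4.4376) + (15.2233) = 29.5296
Denominator Σ(z_t−z̄)² = 106.6971
r_1 = 29.5296 / 106.6971 = 0.277

0.277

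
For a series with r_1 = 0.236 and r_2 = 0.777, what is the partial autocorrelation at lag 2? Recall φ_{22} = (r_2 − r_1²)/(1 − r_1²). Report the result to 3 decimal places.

0.764

φ_{22} = (r_2 − r_1²) / (1 − r_1²)
r_1² = (0.236)² = 0.055696
Numerator = 0.777 − 0.0557 = 0.7213; denominator = 1 − 0.0557 = 0.9443
φ_{22} = 0.7213 / 0.9443 = 0.764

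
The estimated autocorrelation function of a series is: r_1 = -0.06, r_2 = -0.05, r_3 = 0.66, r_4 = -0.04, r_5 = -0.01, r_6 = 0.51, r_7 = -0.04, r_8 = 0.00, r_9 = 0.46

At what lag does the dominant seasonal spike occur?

The largest autocorrelation is r_3 = 0.66, with weaker echoes at lags 6 (0.51) and 9 (0.46); the remaining lags stay at or below 0.00.
The dominant spike at lag 3 indicates a seasonal period of 3.

3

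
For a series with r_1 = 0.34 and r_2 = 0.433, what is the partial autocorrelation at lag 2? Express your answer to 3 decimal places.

0.359

φ_{22} = (r_2 − r_1²) / (1 − r_1²)
r_1² = (0.34)² = 0.1156
Numerator = 0.433 − 0.1156 = 0.3174; denominator = 1 − 0.1156 = 0.8844
φ_{22} = 0.3174 / 0.8844 = 0.359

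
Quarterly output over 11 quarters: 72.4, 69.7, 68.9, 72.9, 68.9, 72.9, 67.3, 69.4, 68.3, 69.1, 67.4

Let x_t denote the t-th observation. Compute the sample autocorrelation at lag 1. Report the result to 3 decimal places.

-0.283

Mean x̄ = (72.4 + 69.7 + 68.9 + 72.9 + 68.9 + 72.9 + 67.3 + 69.4 + 68.3 + 69.1 + 67.4)/11 = 69.7455
Numerator Σ_{t=1}^{10}(x_t−x̄)(x_{t+1}−x̄) = -12.0066
Denominator Σ(x_t−x̄)² = 42.4873
r_1 = -12.0066 / 42.4873 = -0.283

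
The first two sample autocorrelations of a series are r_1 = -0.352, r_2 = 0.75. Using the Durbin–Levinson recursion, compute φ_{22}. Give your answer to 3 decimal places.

0.715

φ_{22} = (r_2 − r_1²) / (1 − r_1²)
r_1² = (-0.352)² = 0.123904
Numerator = 0.75 − 0.1239 = 0.6261; denominator = 1 − 0.1239 = 0.8761
φ_{22} = 0.6261 / 0.8761 = 0.715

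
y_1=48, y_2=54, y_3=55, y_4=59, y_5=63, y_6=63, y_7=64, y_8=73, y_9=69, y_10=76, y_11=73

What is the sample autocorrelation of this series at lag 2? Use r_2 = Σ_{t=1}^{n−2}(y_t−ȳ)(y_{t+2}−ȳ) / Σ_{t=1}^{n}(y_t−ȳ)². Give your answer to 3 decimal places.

0.443

Mean ȳ = (48 + 54 + 55 + 59 + 63 + 63 + 64 + 73 + 69 + 76 + 73)/11 = 63.3636
Numerator Σ_{t=1}^{9}(y_t−ȳ)(y_{t+2}−ȳ) = 349.9174
Denominator Σ(y_t−ȳ)² = 790.5455
r_2 = 349.9174 / 790.5455 = 0.443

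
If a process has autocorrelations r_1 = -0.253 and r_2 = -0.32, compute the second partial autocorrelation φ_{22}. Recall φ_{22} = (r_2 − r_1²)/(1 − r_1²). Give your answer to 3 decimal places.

φ_{22} = (r_2 − r_1²) / (1 − r_1²)
r_1² = (-0.253)² = 0.064009
Numerator = -0.32 − 0.0640 = -0.3840; denominator = 1 − 0.0640 = 0.9360
φ_{22} = -0.3840 / 0.9360 = -0.410

-0.410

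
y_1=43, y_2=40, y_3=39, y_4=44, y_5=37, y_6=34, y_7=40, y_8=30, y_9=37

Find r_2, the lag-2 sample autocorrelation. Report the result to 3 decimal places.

Mean ȳ = (43 + 40 + 39 + 44 + 37 + 34 + 40 + 30 + 37)/9 = 38.2222
Numerator Σ_{t=1}^{7}(y_t−ȳ)(y_{t+2}−ȳ) = 19.0123
Denominator Σ(y_t−ȳ)² = 151.5556
r_2 = 19.0123 / 151.5556 = 0.125

0.125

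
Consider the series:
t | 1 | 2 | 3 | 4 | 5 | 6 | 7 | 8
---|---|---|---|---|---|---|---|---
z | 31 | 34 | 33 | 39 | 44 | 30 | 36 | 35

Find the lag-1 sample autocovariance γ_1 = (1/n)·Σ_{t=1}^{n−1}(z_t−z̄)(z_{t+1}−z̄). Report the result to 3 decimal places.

Mean z̄ = (31 + 34 + 33 + 39 + 44 + 30 + 36 + 35)/8 = 35.2500
Σ_{t=1}^{7}(z_t−z̄)(z_{t+1}−z̄) = -17.5625
γ_1 = -17.5625 / 8 = -2.195

-2.195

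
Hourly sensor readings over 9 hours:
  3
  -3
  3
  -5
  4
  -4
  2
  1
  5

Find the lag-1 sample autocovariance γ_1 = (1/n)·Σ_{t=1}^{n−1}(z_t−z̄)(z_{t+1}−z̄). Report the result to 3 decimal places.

-7.679

Mean z̄ = (3 − 3 + 3 − 5 + 4 − 4 + 2 + 1 + 5)/9 = 0.6667
Σ_{t=1}^{8}(z_t−z̄)(z_{t+1}−z̄) = -69.1111
γ_1 = -69.1111 / 9 = -7.679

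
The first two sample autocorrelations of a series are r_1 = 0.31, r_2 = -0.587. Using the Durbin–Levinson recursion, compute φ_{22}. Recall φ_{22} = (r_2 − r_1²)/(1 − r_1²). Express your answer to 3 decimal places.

-0.756

φ_{22} = (r_2 − r_1²) / (1 − r_1²)
r_1² = (0.31)² = 0.0961
Numerator = -0.587 − 0.0961 = -0.6831; denominator = 1 − 0.0961 = 0.9039
φ_{22} = -0.6831 / 0.9039 = -0.756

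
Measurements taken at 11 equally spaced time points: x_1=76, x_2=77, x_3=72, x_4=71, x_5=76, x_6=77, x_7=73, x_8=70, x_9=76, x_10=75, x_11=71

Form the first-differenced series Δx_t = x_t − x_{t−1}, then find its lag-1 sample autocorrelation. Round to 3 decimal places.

-0.103

First differences Δx: 1, -5, -1, 5, 1, -4, -3, 6, -1, -4
Mean of differences = -0.5000
Numerator Σ(Δx_t−Δx̄)(Δx_{t+1}−Δx̄) = -13.2500
Denominator Σ(Δx_t−Δx̄)² = 128.5000
r_1(Δx) = -13.2500 / 128.5000 = -0.103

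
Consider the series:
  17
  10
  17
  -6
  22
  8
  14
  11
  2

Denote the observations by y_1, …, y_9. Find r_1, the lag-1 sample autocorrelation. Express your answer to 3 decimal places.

Mean ȳ = (17 + 10 + 17 − 6 + 22 + 8 + 14 + 11 + 2)/9 = 10.5556
Numerator Σ_{t=1}^{8}(y_t−ȳ)(y_{t+1}−ȳ) = -343.6420
Denominator Σ(y_t−ȳ)² = 580.2222
r_1 = -343.6420 / 580.2222 = -0.592

-0.592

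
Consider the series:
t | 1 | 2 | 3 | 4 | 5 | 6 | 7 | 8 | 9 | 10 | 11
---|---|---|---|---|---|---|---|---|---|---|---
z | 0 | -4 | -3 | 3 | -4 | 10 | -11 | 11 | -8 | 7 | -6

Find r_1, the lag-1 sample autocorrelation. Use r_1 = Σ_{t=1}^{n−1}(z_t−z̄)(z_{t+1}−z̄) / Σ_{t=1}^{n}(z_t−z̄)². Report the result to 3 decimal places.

-0.865

Mean z̄ = (0 − 4 − 3 + 3 − 4 + 10 − 11 + 11 − 8 + 7 − 6)/11 = -0.4545
Numerator Σ_{t=1}^{10}(z_t−z̄)(z_{t+1}−z̄) = -465.7521
Denominator Σ(z_t−z̄)² = 538.7273
r_1 = -465.7521 / 538.7273 = -0.865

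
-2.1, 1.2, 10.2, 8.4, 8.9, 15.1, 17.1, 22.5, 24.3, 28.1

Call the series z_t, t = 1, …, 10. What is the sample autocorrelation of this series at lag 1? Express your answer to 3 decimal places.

Mean z̄ = (-2.1 + 1.2 + 10.2 + 8.4 + 8.9 + 15.1 + 17.1 + 22.5 + 24.3 + 28.1)/10 = 13.3700
Numerator Σ_{t=1}^{9}(z_t−z̄)(z_{t+1}−z̄) = 558.3841
Denominator Σ(z_t−z̄)² = 878.8610
r_1 = 558.3841 / 878.8610 = 0.635

0.635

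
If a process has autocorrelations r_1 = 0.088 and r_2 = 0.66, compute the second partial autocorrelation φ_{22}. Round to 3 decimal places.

φ_{22} = (r_2 − r_1²) / (1 − r_1²)
r_1² = (0.088)² = 0.007744
Numerator = 0.66 − 0.0077 = 0.6523; denominator = 1 − 0.0077 = 0.9923
φ_{22} = 0.6523 / 0.9923 = 0.657

0.657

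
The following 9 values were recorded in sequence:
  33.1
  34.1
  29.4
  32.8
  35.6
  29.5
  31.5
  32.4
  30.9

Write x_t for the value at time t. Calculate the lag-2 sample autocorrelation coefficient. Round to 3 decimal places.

Mean x̄ = (33.1 + 34.1 + 29.4 + 32.8 + 35.6 + 29.5 + 31.5 + 32.4 + 30.9)/9 = 32.1444
Σ(x_t−x̄)(x_{t+2}−x̄) = (-2.6225) + (1.2820) + (-9.4836) + (-1.7336) + (-2.2269) + (-0.6758) + (0.8020) = -14.6584
Denominator Σ(x_t−x̄)² = 33.6622
r_2 = -14.6584 / 33.6622 = -0.435

-0.435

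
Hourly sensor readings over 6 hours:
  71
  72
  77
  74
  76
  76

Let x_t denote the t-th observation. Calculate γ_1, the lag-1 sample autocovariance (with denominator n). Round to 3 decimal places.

Mean x̄ = (71 + 72 + 77 + 74 + 76 + 76)/6 = 74.3333
Deviations: -3.3333, -2.3333, 2.6667, -0.3333, 1.6667, 1.6667
Σ_{t=1}^{5}(x_t−x̄)(x_{t+1}−x̄) = 2.8889
γ_1 = 2.8889 / 6 = 0.481

0.481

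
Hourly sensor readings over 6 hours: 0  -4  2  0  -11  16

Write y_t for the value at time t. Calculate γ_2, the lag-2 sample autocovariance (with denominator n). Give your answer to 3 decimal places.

-3.917

Mean ȳ = (0 − 4 + 2 + 0 − 11 + 16)/6 = 0.5000
Deviations: -0.5000, -4.5000, 1.5000, -0.5000, -11.5000, 15.5000
Σ_{t=1}^{4}(y_t−ȳ)(y_{t+2}−ȳ) = -23.5000
γ_2 = -23.5000 / 6 = -3.917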